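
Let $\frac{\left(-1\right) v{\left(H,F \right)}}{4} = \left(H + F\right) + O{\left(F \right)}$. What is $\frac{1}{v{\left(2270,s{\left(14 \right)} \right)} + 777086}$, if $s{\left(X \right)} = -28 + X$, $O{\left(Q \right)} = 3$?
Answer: $\frac{1}{768050} \approx 1.302 \cdot 10^{-6}$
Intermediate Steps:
$v{\left(H,F \right)} = -12 - 4 F - 4 H$ ($v{\left(H,F \right)} = - 4 \left(\left(H + F\right) + 3\right) = - 4 \left(\left(F + H\right) + 3\right) = - 4 \left(3 + F + H\right) = -12 - 4 F - 4 H$)
$\frac{1}{v{\left(2270,s{\left(14 \right)} \right)} + 777086} = \frac{1}{\left(-12 - 4 \left(-28 + 14\right) - 9080\right) + 777086} = \frac{1}{\left(-12 - -56 - 9080\right) + 777086} = \frac{1}{\left(-12 + 56 - 9080\right) + 777086} = \frac{1}{-9036 + 777086} = \frac{1}{768050}$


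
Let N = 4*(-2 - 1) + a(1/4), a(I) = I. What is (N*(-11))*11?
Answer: 5687/4 ≈ 1421.8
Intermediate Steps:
N = -47/4 (N = 4*(-2 - 1) + 1/4 = 4*(-3) + ¼ = -12 + ¼ = -47/4 ≈ -11.750)
(N*(-11))*11 = -47/4*(-11)*11 = (517/4)*11 = 5687/4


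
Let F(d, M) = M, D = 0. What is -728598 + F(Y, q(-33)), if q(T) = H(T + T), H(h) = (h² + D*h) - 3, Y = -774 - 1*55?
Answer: -724245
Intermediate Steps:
Y = -829 (Y = -774 - 55 = -829)
H(h) = -3 + h² (H(h) = (h² + 0*h) - 3 = (h² + 0) - 3 = h² - 3 = -3 + h²)
q(T) = -3 + 4*T² (q(T) = -3 + (T + T)² = -3 + (2*T)² = -3 + 4*T²)
-728598 + F(Y, q(-33)) = -728598 + (-3 + 4*(-33)²) = -728598 + (-3 + 4*1089) = -728598 + (-3 + 4356) = -728598 + 4353 = -724245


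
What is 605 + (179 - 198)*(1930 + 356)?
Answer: -42829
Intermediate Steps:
605 + (179 - 198)*(1930 + 356) = 605 - 19*2286 = 605 - 43434 = -42829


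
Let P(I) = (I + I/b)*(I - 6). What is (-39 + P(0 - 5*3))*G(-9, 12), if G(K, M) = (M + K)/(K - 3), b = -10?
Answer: -489/8 ≈ -61.125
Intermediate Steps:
G(K, M) = (K + M)/(-3 + K)
P(I) = 9*I*(-6 + I)/10 (P(I) = (I + I/(-10))*(I - 6) = (I + I*(-⅒))*(-6 + I) = (I - I/10)*(-6 + I) = (9*I/10)*(-6 + I) = 9*I*(-6 + I)/10)
(-39 + P(0 - 5*3))*G(-9, 12) = (-39 + 9*(0 - 5*3)*(-6 + (0 - 5*3))/10)*((-9 + 12)/(-3 - 9)) = (-39 + 9*(0 - 15)*(-6 + (0 - 15))/10)*(3/(-12)) = (-39 + (9/10)*(-15)*(-6 - 15))*(-1/12*3) = (-39 + (9/10)*(-15)*(-21))*(-¼) = (-39 + 567/2)*(-¼) = (489/2)*(-¼) = -489/8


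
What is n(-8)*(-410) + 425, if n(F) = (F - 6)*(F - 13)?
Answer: -120115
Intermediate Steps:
n(F) = (-13 + F)*(-6 + F) (n(F) = (-6 + F)*(-13 + F) = (-13 + F)*(-6 + F))
n(-8)*(-410) + 425 = (78 + (-8)**2 - 19*(-8))*(-410) + 425 = (78 + 64 + 152)*(-410) + 425 = 294*(-410) + 425 = -120540 + 425 = -120115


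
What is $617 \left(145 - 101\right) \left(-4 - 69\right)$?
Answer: $-1981804$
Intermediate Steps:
$617 \left(145 - 101\right) \left(-4 - 69\right) = 617 \cdot 44 \left(-73\right) = 617 \left(-3212\right) = -1981804$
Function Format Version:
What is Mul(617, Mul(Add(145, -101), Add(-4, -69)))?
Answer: -1981804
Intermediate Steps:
Mul(617, Mul(Add(145, -101), Add(-4, -69))) = Mul(617, Mul(44, -73)) = Mul(617, -3212) = -1981804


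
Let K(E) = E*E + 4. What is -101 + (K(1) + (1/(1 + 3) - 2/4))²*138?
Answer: 24101/8 ≈ 3012.6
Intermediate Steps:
K(E) = 4 + E² (K(E) = E² + 4 = 4 + E²)
-101 + (K(1) + (1/(1 + 3) - 2/4))²*138 = -101 + ((4 + 1²) + (1/(1 + 3) - 2/4))²*138 = -101 + ((4 + 1) + (1/4 - 2*¼))²*138 = -101 + (5 + (1*(¼) - ½))²*138 = -101 + (5 + (¼ - ½))²*138 = -101 + (5 - ¼)²*138 = -101 + (19/4)²*138 = -101 + (361/16)*138 = -101 + 24909/8 = 24101/8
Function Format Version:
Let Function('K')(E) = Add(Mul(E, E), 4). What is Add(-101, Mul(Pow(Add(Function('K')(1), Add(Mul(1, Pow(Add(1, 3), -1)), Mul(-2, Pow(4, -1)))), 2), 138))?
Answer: Rational(24101, 8) ≈ 3012.6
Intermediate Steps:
Function('K')(E) = Add(4, Pow(E, 2)) (Function('K')(E) = Add(Pow(E, 2), 4) = Add(4, Pow(E, 2)))
Add(-101, Mul(Pow(Add(Function('K')(1), Add(Mul(1, Pow(Add(1, 3), -1)), Mul(-2, Pow(4, -1)))), 2), 138)) = Add(-101, Mul(Pow(Add(Add(4, Pow(1, 2)), Add(Mul(1, Pow(Add(1, 3), -1)), Mul(-2, Pow(4, -1)))), 2), 138)) = Add(-101, Mul(Pow(Add(Add(4, 1), Add(Mul(1, Pow(4, -1)), Mul(-2, Rational(1, 4)))), 2), 138)) = Add(-101, Mul(Pow(Add(5, Add(Mul(1, Rational(1, 4)), Rational(-1, 2))), 2), 138)) = Add(-101, Mul(Pow(Add(5, Add(Rational(1, 4), Rational(-1, 2))), 2), 138)) = Add(-101, Mul(Pow(Add(5, Rational(-1, 4)), 2), 138)) = Add(-101, Mul(Pow(Rational(19, 4), 2), 138)) = Add(-101, Mul(Rational(361, 16), 138)) = Add(-101, Rational(24909, 8)) = Rational(24101, 8)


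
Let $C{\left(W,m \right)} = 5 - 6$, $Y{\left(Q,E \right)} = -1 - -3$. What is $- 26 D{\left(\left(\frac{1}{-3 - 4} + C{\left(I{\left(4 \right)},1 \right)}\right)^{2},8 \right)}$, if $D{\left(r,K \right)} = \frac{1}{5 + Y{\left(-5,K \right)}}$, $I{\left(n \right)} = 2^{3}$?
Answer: $- \frac{26}{7} \approx -3.7143$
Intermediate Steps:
$I{\left(n \right)} = 8$
$Y{\left(Q,E \right)} = 2$ ($Y{\left(Q,E \right)} = -1 + 3 = 2$)
$C{\left(W,m \right)} = -1$ ($C{\left(W,m \right)} = 5 - 6 = -1$)
$D{\left(r,K \right)} = \frac{1}{7}$ ($D{\left(r,K \right)} = \frac{1}{5 + 2} = \frac{1}{7}$)
$- 26 D{\left(\left(\frac{1}{-3 - 4} + C{\left(I{\left(4 \right)},1 \right)}\right)^{2},8 \right)} = \left(-26\right) \frac{1}{7} = - \frac{26}{7}$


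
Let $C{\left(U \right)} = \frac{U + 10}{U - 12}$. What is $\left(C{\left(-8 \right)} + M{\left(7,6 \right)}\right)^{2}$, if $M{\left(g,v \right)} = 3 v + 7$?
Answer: $\frac{62001}{100} \approx 620.01$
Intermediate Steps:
$M{\left(g,v \right)} = 7 + 3 v$
$C{\left(U \right)} = \frac{10 + U}{-12 + U}$
$\left(C{\left(-8 \right)} + M{\left(7,6 \right)}\right)^{2} = \left(\frac{10 - 8}{-12 - 8} + \left(7 + 3 \cdot 6\right)\right)^{2} = \left(\frac{1}{-20} \cdot 2 + \left(7 + 18\right)\right)^{2} = \left(\left(- \frac{1}{20}\right) 2 + 25\right)^{2} = \left(- \frac{1}{10} + 25\right)^{2} = \left(\frac{249}{10}\right)^{2} = \frac{62001}{100}$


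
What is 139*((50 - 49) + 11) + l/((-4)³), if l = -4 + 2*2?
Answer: 1668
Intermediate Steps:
l = 0 (l = -4 + 4 = 0)
139*((50 - 49) + 11) + l/((-4)³) = 139*((50 - 49) + 11) + 0/((-4)³) = 139*(1 + 11) + 0/(-64) = 139*12 + 0*(-1/64) = 1668 + 0 = 1668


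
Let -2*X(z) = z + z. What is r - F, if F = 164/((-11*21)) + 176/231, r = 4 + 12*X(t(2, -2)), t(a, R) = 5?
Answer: -4316/77 ≈ -56.052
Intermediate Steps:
X(z) = -z (X(z) = -(z + z)/2 = -z)
r = -56 (r = 4 + 12*(-1*5) = 4 + 12*(-5) = 4 - 60 = -56)
F = 4/77 (F = 164/(-231) + 176*(1/231) = 164*(-1/231) + 16/21 = -164/231 + 16/21 = 4/77 ≈ 0.051948)
r - F = -56 - 1*4/77 = -56 - 4/77 = -4316/77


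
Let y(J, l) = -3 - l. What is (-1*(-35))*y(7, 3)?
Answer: -210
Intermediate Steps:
(-1*(-35))*y(7, 3) = (-1*(-35))*(-3 - 1*3) = 35*(-3 - 3) = 35*(-6) = -210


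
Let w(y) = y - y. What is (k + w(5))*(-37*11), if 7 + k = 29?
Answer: -8954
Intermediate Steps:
w(y) = 0
k = 22 (k = -7 + 29 = 22)
(k + w(5))*(-37*11) = (22 + 0)*(-37*11) = 22*(-407) = -8954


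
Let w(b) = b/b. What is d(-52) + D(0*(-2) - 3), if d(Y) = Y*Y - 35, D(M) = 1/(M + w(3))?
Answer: 5337/2 ≈ 2668.5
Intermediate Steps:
w(b) = 1
D(M) = 1/(1 + M) (D(M) = 1/(M + 1) = 1/(1 + M))
d(Y) = -35 + Y**2 (d(Y) = Y**2 - 35 = -35 + Y**2)
d(-52) + D(0*(-2) - 3) = (-35 + (-52)**2) + 1/(1 + (0*(-2) - 3)) = (-35 + 2704) + 1/(1 + (0 - 3)) = 2669 + 1/(1 - 3) = 2669 + 1/(-2) = 2669 - 1/2 = 5337/2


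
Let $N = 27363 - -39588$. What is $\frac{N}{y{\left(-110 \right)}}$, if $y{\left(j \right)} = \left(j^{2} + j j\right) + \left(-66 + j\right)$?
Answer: $\frac{22317}{8008} \approx 2.7868$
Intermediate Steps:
$y{\left(j \right)} = -66 + j + 2 j^{2}$ ($y{\left(j \right)} = \left(j^{2} + j^{2}\right) + \left(-66 + j\right) = 2 j^{2} + \left(-66 + j\right) = -66 + j + 2 j^{2}$)
$N = 66951$ ($N = 27363 + 39588 = 66951$)
$\frac{N}{y{\left(-110 \right)}} = \frac{66951}{-66 - 110 + 2 \left(-110\right)^{2}} = \frac{66951}{-66 - 110 + 2 \cdot 12100} = \frac{66951}{-66 - 110 + 24200} = \frac{66951}{24024} = 66951 \cdot \frac{1}{24024} = \frac{22317}{8008}$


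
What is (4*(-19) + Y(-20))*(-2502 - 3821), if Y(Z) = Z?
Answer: 607008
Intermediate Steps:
(4*(-19) + Y(-20))*(-2502 - 3821) = (4*(-19) - 20)*(-2502 - 3821) = (-76 - 20)*(-6323) = -96*(-6323) = 607008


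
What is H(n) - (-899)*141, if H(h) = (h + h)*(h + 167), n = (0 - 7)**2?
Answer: 147927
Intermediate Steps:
n = 49 (n = (-7)**2 = 49)
H(h) = 2*h*(167 + h) (H(h) = (2*h)*(167 + h) = 2*h*(167 + h))
H(n) - (-899)*141 = 2*49*(167 + 49) - (-899)*141 = 2*49*216 - 1*(-126759) = 21168 + 126759 = 147927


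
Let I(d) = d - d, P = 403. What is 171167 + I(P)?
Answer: 171167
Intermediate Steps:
I(d) = 0
171167 + I(P) = 171167 + 0 = 171167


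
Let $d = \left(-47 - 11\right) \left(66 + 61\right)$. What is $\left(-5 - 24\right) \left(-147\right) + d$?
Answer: $-3103$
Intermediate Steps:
$d = -7366$ ($d = \left(-58\right) 127 = -7366$)
$\left(-5 - 24\right) \left(-147\right) + d = \left(-5 - 24\right) \left(-147\right) - 7366 = \left(-29\right) \left(-147\right) - 7366 = 4263 - 7366 = -3103$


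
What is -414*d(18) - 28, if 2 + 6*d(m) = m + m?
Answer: -2374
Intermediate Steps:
d(m) = -⅓ + m/3 (d(m) = -⅓ + (m + m)/6 = -⅓ + (2*m)/6 = -⅓ + m/3)
-414*d(18) - 28 = -414*(-⅓ + (⅓)*18) - 28 = -414*(-⅓ + 6) - 28 = -414*17/3 - 28 = -2346 - 28 = -2374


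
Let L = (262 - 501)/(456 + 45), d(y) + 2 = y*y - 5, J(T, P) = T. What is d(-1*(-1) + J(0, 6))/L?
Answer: 3006/239 ≈ 12.577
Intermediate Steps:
d(y) = -7 + y**2 (d(y) = -2 + (y*y - 5) = -2 + (y**2 - 5) = -2 + (-5 + y**2) = -7 + y**2)
L = -239/501 ≈ -0.47705
d(-1*(-1) + J(0, 6))/L = (-7 + (-1*(-1) + 0)**2)/(-239/501) = (-7 + (1 + 0)**2)*(-501/239) = (-7 + 1**2)*(-501/239) = (-7 + 1)*(-501/239) = -6*(-501/239) = 3006/239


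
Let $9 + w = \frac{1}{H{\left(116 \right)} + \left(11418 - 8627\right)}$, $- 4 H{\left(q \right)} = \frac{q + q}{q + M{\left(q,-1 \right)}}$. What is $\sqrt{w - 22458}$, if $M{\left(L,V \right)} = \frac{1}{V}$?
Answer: $\frac{i \sqrt{2313680889710778}}{320907} \approx 149.89 i$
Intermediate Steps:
$H{\left(q \right)} = - \frac{q}{2 \left(-1 + q\right)}$ ($H{\left(q \right)} = - \frac{\left(q + q\right) \frac{1}{q + \frac{1}{-1}}}{4} = - \frac{2 q \frac{1}{q - 1}}{4} = - \frac{2 q \frac{1}{-1 + q}}{4} = - \frac{q}{2 \left(-1 + q\right)}$)
$w = - \frac{2888048}{320907}$ ($w = -9 + \frac{1}{\left(-1\right) 116 \frac{1}{-2 + 2 \cdot 116} + \left(11418 - 8627\right)} = -9 + \frac{1}{\left(-1\right) 116 \frac{1}{-2 + 232} + 2791} = -9 + \frac{1}{\left(-1\right) 116 \cdot \frac{1}{230} + 2791} = -9 + \frac{1}{- \frac{58}{115} + 2791} = -9 + \frac{1}{\frac{320907}{115}} = -9 + \frac{115}{320907} = - \frac{2888048}{320907} \approx -8.9996$)
$\sqrt{w - 22458} = \sqrt{- \frac{2888048}{320907} - 22458} = \sqrt{- \frac{7209817454}{320907}} = \frac{i \sqrt{2313680889710778}}{320907}$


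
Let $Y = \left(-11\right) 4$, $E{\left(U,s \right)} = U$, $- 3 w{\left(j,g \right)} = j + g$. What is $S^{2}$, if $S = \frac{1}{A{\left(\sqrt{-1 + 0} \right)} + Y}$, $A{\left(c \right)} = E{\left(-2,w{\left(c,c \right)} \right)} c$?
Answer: $\frac{483}{940900} - \frac{11 i}{235225} \approx 0.00051334 - 4.6764 \cdot 10^{-5} i$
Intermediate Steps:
$w{\left(j,g \right)} = - \frac{g}{3} - \frac{j}{3}$ ($w{\left(j,g \right)} = - \frac{j + g}{3} = - \frac{g + j}{3} = - \frac{g}{3} - \frac{j}{3}$)
$Y = -44$
$A{\left(c \right)} = - 2 c$
$S = \frac{-44 + 2 i}{1940}$ ($S = \frac{1}{- 2 \sqrt{-1 + 0} - 44} = \frac{1}{- 2 \sqrt{-1} - 44} = \frac{1}{- 2 i - 44} = \frac{1}{-44 - 2 i} = \frac{-44 + 2 i}{1940} \approx -0.02268 + 0.0010309 i$)
$S^{2} = \left(- \frac{11}{485} + \frac{i}{970}\right)^{2}$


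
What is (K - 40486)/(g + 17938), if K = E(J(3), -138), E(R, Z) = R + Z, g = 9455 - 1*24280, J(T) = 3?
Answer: -40621/3113 ≈ -13.049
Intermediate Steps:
g = -14825 (g = 9455 - 24280 = -14825)
K = -135 (K = 3 - 138 = -135)
(K - 40486)/(g + 17938) = (-135 - 40486)/(-14825 + 17938) = -40621/3113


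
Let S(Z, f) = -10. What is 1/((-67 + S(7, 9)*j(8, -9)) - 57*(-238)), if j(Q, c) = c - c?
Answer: 1/13499 ≈ 7.4080e-5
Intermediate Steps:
j(Q, c) = 0
1/((-67 + S(7, 9)*j(8, -9)) - 57*(-238)) = 1/((-67 - 10*0) - 57*(-238)) = 1/((-67 + 0) + 13566) = 1/(-67 + 13566) = 1/13499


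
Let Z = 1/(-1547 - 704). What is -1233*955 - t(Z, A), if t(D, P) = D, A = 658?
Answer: -2650586264/2251 ≈ -1.1775e+6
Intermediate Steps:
Z = -1/2251 (Z = 1/(-2251) = -1/2251 ≈ -0.00044425)
-1233*955 - t(Z, A) = -1233*955 - 1*(-1/2251) = -1177515 + 1/2251 = -2650586264/2251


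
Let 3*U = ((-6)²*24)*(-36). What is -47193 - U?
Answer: -36825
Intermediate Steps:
U = -10368 (U = (((-6)²*24)*(-36))/3 = ((36*24)*(-36))/3 = (864*(-36))/3 = (⅓)*(-31104) = -10368)
-47193 - U = -47193 - 1*(-10368) = -47193 + 10368 = -36825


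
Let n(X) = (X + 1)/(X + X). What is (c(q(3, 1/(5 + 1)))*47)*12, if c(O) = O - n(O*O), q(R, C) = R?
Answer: 4136/3 ≈ 1378.7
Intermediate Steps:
n(X) = (1 + X)/(2*X) (n(X) = (1 + X)/((2*X)) = (1 + X)*(1/(2*X)) = (1 + X)/(2*X))
c(O) = O - (1 + O²)/(2*O²) (c(O) = O - (1 + O*O)/(2*(O*O)) = O - (1 + O²)/(2*(O²)) = O - (1 + O²)/(2*O²))
(c(q(3, 1/(5 + 1)))*47)*12 = ((-½ + 3 - ½/3²)*47)*12 = ((-½ + 3 - ½*⅑)*47)*12 = ((-½ + 3 - 1/18)*47)*12 = ((22/9)*47)*12 = (1034/9)*12 = 4136/3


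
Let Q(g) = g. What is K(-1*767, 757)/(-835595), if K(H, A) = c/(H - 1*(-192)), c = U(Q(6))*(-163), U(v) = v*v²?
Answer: -35208/480467125 ≈ -7.3279e-5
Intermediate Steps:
U(v) = v³
c = -35208 (c = 6³*(-163) = 216*(-163) = -35208)
K(H, A) = -35208/(192 + H) (K(H, A) = -35208/(H - 1*(-192)) = -35208/(H + 192) = -35208/(192 + H))
K(-1*767, 757)/(-835595) = -35208/(192 - 1*767)/(-835595) = -35208/(192 - 767)*(-1/835595) = -35208/(-575)*(-1/835595) = -35208*(-1/575)*(-1/835595) = (35208/575)*(-1/835595) = -35208/480467125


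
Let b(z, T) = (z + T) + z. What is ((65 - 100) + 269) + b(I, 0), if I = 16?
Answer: 266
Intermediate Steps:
b(z, T) = T + 2*z (b(z, T) = (T + z) + z = T + 2*z)
((65 - 100) + 269) + b(I, 0) = ((65 - 100) + 269) + (0 + 2*16) = (-35 + 269) + (0 + 32) = 234 + 32 = 266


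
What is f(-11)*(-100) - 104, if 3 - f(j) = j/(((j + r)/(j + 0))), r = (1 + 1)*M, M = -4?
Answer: -19776/19 ≈ -1040.8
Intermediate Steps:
r = -8 (r = (1 + 1)*(-4) = 2*(-4) = -8)
f(j) = 3 - j²/(-8 + j) (f(j) = 3 - j/((j - 8)/(j + 0)) = 3 - j/((-8 + j)/j) = 3 - j*j/(-8 + j) = 3 - j²/(-8 + j))
f(-11)*(-100) - 104 = ((-24 - 1*(-11)² + 3*(-11))/(-8 - 11))*(-100) - 104 = ((-24 - 1*121 - 33)/(-19))*(-100) - 104 = -(-24 - 121 - 33)/19*(-100) - 104 = -1/19*(-178)*(-100) - 104 = (178/19)*(-100) - 104 = -17800/19 - 104 = -19776/19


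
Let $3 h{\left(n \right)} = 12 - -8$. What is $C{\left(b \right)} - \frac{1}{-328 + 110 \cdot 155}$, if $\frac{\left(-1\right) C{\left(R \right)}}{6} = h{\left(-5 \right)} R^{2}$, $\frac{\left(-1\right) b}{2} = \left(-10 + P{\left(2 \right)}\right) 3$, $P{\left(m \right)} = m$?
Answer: $- \frac{1541099521}{16722} \approx -92160.0$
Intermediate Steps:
$b = 48$ ($b = - 2 \left(-10 + 2\right) 3 = - 2 \left(\left(-8\right) 3\right) = \left(-2\right) \left(-24\right) = 48$)
$h{\left(n \right)} = \frac{20}{3}$ ($h{\left(n \right)} = \frac{12 - -8}{3} = \frac{12 + 8}{3} = \frac{1}{3} \cdot 20 = \frac{20}{3}$)
$C{\left(R \right)} = - 40 R^{2}$ ($C{\left(R \right)} = - 6 \frac{20 R^{2}}{3} = - 40 R^{2}$)
$C{\left(b \right)} - \frac{1}{-328 + 110 \cdot 155} = - 40 \cdot 48^{2} - \frac{1}{-328 + 110 \cdot 155} = \left(-40\right) 2304 - \frac{1}{-328 + 17050} = -92160 - \frac{1}{16722} = - \frac{1541099521}{16722}$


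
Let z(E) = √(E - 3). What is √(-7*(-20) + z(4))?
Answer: √141 ≈ 11.874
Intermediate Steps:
z(E) = √(-3 + E)
√(-7*(-20) + z(4)) = √(-7*(-20) + √(-3 + 4)) = √(140 + √1) = √(140 + 1) = √141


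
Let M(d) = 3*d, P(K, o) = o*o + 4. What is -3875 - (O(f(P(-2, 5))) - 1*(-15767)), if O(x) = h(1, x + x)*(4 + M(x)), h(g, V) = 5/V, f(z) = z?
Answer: -1139691/58 ≈ -19650.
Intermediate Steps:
P(K, o) = 4 + o² (P(K, o) = o² + 4 = 4 + o²)
O(x) = 5*(4 + 3*x)/(2*x) (O(x) = (5/(x + x))*(4 + 3*x) = (5/((2*x)))*(4 + 3*x) = (5*(1/(2*x)))*(4 + 3*x) = (5/(2*x))*(4 + 3*x) = 5*(4 + 3*x)/(2*x))
-3875 - (O(f(P(-2, 5))) - 1*(-15767)) = -3875 - ((15/2 + 10/(4 + 5²)) - 1*(-15767)) = -3875 - ((15/2 + 10/(4 + 25)) + 15767) = -3875 - ((15/2 + 10/29) + 15767) = -3875 - (455/58 + 15767) = -3875 - 1*914941/58 = -3875 - 914941/58 = -1139691/58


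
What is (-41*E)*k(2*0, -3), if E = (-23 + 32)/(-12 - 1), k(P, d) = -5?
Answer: -1845/13 ≈ -141.92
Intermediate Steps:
E = -9/13 (E = 9/(-13) = 9*(-1/13) = -9/13 ≈ -0.69231)
(-41*E)*k(2*0, -3) = -41*(-9/13)*(-5) = (369/13)*(-5) = -1845/13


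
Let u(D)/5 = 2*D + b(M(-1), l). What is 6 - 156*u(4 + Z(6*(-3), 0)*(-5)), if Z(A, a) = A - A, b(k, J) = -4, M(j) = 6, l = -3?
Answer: -3114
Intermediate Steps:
Z(A, a) = 0
u(D) = -20 + 10*D (u(D) = 5*(2*D - 4) = 5*(-4 + 2*D) = -20 + 10*D)
6 - 156*u(4 + Z(6*(-3), 0)*(-5)) = 6 - 156*(-20 + 10*(4 + 0*(-5))) = 6 - 156*(-20 + 10*(4 + 0)) = 6 - 156*(-20 + 10*4) = 6 - 156*(-20 + 40) = 6 - 156*20 = 6 - 3120 = -3114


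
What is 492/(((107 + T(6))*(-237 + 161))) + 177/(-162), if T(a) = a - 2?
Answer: -43691/37962 ≈ -1.1509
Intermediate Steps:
T(a) = -2 + a
492/(((107 + T(6))*(-237 + 161))) + 177/(-162) = 492/(((107 + (-2 + 6))*(-237 + 161))) + 177/(-162) = 492/(((107 + 4)*(-76))) + 177*(-1/162) = 492/((111*(-76))) - 59/54 = 492/(-8436) - 59/54 = 492*(-1/8436) - 59/54 = -41/703 - 59/54 = -43691/37962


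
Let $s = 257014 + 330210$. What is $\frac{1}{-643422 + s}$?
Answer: $- \frac{1}{56198} \approx -1.7794 \cdot 10^{-5}$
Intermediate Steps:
$s = 587224$
$\frac{1}{-643422 + s} = \frac{1}{-643422 + 587224} = \frac{1}{-56198} = - \frac{1}{56198}$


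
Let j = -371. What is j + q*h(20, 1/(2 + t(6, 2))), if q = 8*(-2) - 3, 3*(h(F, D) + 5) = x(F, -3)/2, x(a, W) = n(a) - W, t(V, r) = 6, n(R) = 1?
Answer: -866/3 ≈ -288.67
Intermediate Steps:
x(a, W) = 1 - W
h(F, D) = -13/3 (h(F, D) = -5 + ((1 - 1*(-3))/2)/3 = -5 + ((1 + 3)*(½))/3 = -5 + (4*(½))/3 = -5 + (⅓)*2 = -5 + ⅔ = -13/3)
q = -19 (q = -16 - 3 = -19)
j + q*h(20, 1/(2 + t(6, 2))) = -371 - 19*(-13/3) = -371 + 247/3 = -866/3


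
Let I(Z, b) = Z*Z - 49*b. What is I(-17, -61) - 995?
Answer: 2283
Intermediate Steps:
I(Z, b) = Z² - 49*b
I(-17, -61) - 995 = ((-17)² - 49*(-61)) - 995 = (289 + 2989) - 995 = 3278 - 995 = 2283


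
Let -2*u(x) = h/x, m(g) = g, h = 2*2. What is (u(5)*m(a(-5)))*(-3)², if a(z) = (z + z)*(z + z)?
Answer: -360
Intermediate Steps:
a(z) = 4*z² (a(z) = (2*z)*(2*z) = 4*z²)
h = 4
u(x) = -2/x
(u(5)*m(a(-5)))*(-3)² = ((-2/5)*(4*(-5)²))*(-3)² = ((-2*⅕)*(4*25))*9 = -⅖*100*9 = -40*9 = -360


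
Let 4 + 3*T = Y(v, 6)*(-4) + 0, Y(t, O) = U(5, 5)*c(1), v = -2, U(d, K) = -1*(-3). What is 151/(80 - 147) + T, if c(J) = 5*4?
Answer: -16801/201 ≈ -83.587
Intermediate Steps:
U(d, K) = 3
c(J) = 20
Y(t, O) = 60 (Y(t, O) = 3*20 = 60)
T = -244/3 (T = -4/3 + (60*(-4) + 0)/3 = -4/3 + (-240 + 0)/3 = -4/3 + (1/3)*(-240) = -4/3 - 80 = -244/3 ≈ -81.333)
151/(80 - 147) + T = 151/(80 - 147) - 244/3 = 151/(-67) - 244/3 = 151*(-1/67) - 244/3 = -151/67 - 244/3 = -16801/201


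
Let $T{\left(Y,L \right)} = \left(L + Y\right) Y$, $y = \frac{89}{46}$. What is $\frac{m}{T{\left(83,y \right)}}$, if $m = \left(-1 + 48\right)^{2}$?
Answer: $\frac{101614}{324281} \approx 0.31335$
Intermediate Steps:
$y = \frac{89}{46}$ ($y = 89 \cdot \frac{1}{46} = \frac{89}{46} \approx 1.9348$)
$T{\left(Y,L \right)} = Y \left(L + Y\right)$
$m = 2209$ ($m = 47^{2} = 2209$)
$\frac{m}{T{\left(83,y \right)}} = \frac{2209}{83 \left(\frac{89}{46} + 83\right)} = \frac{2209}{83 \cdot \frac{3907}{46}} = \frac{2209}{\frac{324281}{46}} = 2209 \cdot \frac{46}{324281} = \frac{101614}{324281}$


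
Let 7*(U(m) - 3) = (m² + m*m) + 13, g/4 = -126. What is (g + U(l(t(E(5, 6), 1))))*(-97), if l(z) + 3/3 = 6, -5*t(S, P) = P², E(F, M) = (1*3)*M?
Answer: 47724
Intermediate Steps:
E(F, M) = 3*M
t(S, P) = -P²/5
l(z) = 5 (l(z) = -1 + 6 = 5)
g = -504 (g = 4*(-126) = -504)
U(m) = 34/7 + 2*m²/7 (U(m) = 3 + ((m² + m*m) + 13)/7 = 3 + ((m² + m²) + 13)/7 = 3 + (2*m² + 13)/7 = 3 + (13 + 2*m²)/7 = 3 + (13/7 + 2*m²/7) = 34/7 + 2*m²/7)
(g + U(l(t(E(5, 6), 1))))*(-97) = (-504 + (34/7 + (2/7)*5²))*(-97) = (-504 + (34/7 + (2/7)*25))*(-97) = (-504 + (34/7 + 50/7))*(-97) = (-504 + 12)*(-97) = -492*(-97) = 47724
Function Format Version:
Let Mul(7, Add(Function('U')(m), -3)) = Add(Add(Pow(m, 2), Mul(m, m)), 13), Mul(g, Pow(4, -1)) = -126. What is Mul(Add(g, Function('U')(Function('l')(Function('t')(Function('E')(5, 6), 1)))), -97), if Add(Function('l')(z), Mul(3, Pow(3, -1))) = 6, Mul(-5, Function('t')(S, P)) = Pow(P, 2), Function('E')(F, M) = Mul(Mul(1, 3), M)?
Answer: 47724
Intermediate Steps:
Function('E')(F, M) = Mul(3, M)
Function('t')(S, P) = Mul(Rational(-1, 5), Pow(P, 2))
Function('l')(z) = 5 (Function('l')(z) = Add(-1, 6) = 5)
g = -504 (g = Mul(4, -126) = -504)
Function('U')(m) = Add(Rational(34, 7), Mul(Rational(2, 7), Pow(m, 2))) (Function('U')(m) = Add(3, Mul(Rational(1, 7), Add(Add(Pow(m, 2), Mul(m, m)), 13))) = Add(3, Mul(Rational(1, 7), Add(Add(Pow(m, 2), Pow(m, 2)), 13))) = Add(3, Mul(Rational(1, 7), Add(Mul(2, Pow(m, 2)), 13))) = Add(3, Mul(Rational(1, 7), Add(13, Mul(2, Pow(m, 2))))) = Add(3, Add(Rational(13, 7), Mul(Rational(2, 7), Pow(m, 2)))) = Add(Rational(34, 7), Mul(Rational(2, 7), Pow(m, 2))))
Mul(Add(g, Function('U')(Function('l')(Function('t')(Function('E')(5, 6), 1)))), -97) = Mul(Add(-504, Add(Rational(34, 7), Mul(Rational(2, 7), Pow(5, 2)))), -97) = Mul(Add(-504, Add(Rational(34, 7), Mul(Rational(2, 7), 25))), -97) = Mul(Add(-504, Add(Rational(34, 7), Rational(50, 7))), -97) = Mul(Add(-504, 12), -97) = Mul(-492, -97) = 47724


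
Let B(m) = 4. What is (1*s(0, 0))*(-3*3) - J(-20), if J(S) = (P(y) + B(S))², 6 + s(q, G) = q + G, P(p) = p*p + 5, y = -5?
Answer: -1102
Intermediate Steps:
P(p) = 5 + p² (P(p) = p² + 5 = 5 + p²)
s(q, G) = -6 + G + q (s(q, G) = -6 + (q + G) = -6 + (G + q) = -6 + G + q)
J(S) = 1156 (J(S) = ((5 + (-5)²) + 4)² = ((5 + 25) + 4)² = (30 + 4)² = 34² = 1156)
(1*s(0, 0))*(-3*3) - J(-20) = (1*(-6 + 0 + 0))*(-3*3) - 1*1156 = (1*(-6))*(-9) - 1156 = -6*(-9) - 1156 = 54 - 1156 = -1102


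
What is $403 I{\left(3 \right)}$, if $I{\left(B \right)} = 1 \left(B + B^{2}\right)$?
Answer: $4836$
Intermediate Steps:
$I{\left(B \right)} = B + B^{2}$
$403 I{\left(3 \right)} = 403 \cdot 3 \left(1 + 3\right) = 403 \cdot 3 \cdot 4 = 403 \cdot 12 = 4836$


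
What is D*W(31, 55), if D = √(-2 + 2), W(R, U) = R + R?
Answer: 0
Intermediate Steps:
W(R, U) = 2*R
D = 0 (D = √0 = 0)
D*W(31, 55) = 0*(2*31) = 0*62 = 0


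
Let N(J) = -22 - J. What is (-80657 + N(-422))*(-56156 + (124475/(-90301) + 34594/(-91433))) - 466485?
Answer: 37208593224252779664/8256491333 ≈ 4.5066e+9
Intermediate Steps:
(-80657 + N(-422))*(-56156 + (124475/(-90301) + 34594/(-91433))) - 466485 = (-80657 + (-22 - 1*(-422)))*(-56156 + (124475/(-90301) + 34594/(-91433))) - 466485 = (-80657 + (-22 + 422))*(-56156 + (124475*(-1/90301) + 34594*(-1/91433))) - 466485 = (-80657 + 400)*(-56156 + (-124475/90301 - 34594/91433)) - 466485 = -80257*(-56156 - 14504995469/8256491333) - 466485 = -80257*(-463666032291417/8256491333) - 466485 = 37212444753612254169/8256491333 - 466485 = 37208593224252779664/8256491333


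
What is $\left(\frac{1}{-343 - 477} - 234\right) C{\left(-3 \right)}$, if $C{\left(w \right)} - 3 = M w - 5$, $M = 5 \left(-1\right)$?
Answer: $- \frac{2494453}{820} \approx -3042.0$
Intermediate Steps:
$M = -5$
$C{\left(w \right)} = -2 - 5 w$ ($C{\left(w \right)} = 3 - \left(5 + 5 w\right) = -2 - 5 w$)
$\left(\frac{1}{-343 - 477} - 234\right) C{\left(-3 \right)} = \left(\frac{1}{-343 - 477} - 234\right) \left(-2 - -15\right) = \left(\frac{1}{-820} - 234\right) \left(-2 + 15\right) = \left(- \frac{1}{820} - 234\right) 13 = \left(- \frac{191881}{820}\right) 13 = - \frac{2494453}{820}$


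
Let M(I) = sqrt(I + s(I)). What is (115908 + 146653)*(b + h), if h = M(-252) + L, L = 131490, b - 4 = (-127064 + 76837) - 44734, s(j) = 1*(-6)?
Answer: 9592141013 + 262561*I*sqrt(258) ≈ 9.5921e+9 + 4.2174e+6*I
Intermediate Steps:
s(j) = -6
b = -94957 (b = 4 + ((-127064 + 76837) - 44734) = 4 + (-50227 - 44734) = 4 - 94961 = -94957)
M(I) = sqrt(-6 + I) (M(I) = sqrt(I - 6) = sqrt(-6 + I))
h = 131490 + I*sqrt(258) (h = sqrt(-6 - 252) + 131490 = sqrt(-258) + 131490 = I*sqrt(258) + 131490 = 131490 + I*sqrt(258) ≈ 1.3149e+5 + 16.062*I)
(115908 + 146653)*(b + h) = (115908 + 146653)*(-94957 + (131490 + I*sqrt(258))) = 262561*(36533 + I*sqrt(258)) = 9592141013 + 262561*I*sqrt(258)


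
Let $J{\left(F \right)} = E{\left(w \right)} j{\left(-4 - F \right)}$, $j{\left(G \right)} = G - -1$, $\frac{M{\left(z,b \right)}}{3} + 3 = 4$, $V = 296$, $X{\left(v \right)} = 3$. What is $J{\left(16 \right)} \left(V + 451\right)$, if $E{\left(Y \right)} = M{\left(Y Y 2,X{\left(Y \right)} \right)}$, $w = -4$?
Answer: $-42579$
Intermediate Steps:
$M{\left(z,b \right)} = 3$ ($M{\left(z,b \right)} = -9 + 3 \cdot 4 = -9 + 12 = 3$)
$j{\left(G \right)} = 1 + G$ ($j{\left(G \right)} = G + 1 = 1 + G$)
$E{\left(Y \right)} = 3$
$J{\left(F \right)} = -9 - 3 F$ ($J{\left(F \right)} = 3 \left(1 - \left(4 + F\right)\right) = 3 \left(-3 - F\right) = -9 - 3 F$)
$J{\left(16 \right)} \left(V + 451\right) = \left(-9 - 48\right) \left(296 + 451\right) = \left(-9 - 48\right) 747 = \left(-57\right) 747 = -42579$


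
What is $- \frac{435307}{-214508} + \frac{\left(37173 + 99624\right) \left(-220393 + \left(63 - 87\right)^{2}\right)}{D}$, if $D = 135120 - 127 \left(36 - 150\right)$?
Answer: $- \frac{1075042685058851}{5348327964} \approx -2.0101 \cdot 10^{5}$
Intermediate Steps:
$D = 149598$ ($D = 135120 - -14478 = 135120 + 14478 = 149598$)
$- \frac{435307}{-214508} + \frac{\left(37173 + 99624\right) \left(-220393 + \left(63 - 87\right)^{2}\right)}{D} = - \frac{435307}{-214508} + \frac{\left(37173 + 99624\right) \left(-220393 + \left(63 - 87\right)^{2}\right)}{149598} = \left(-435307\right) \left(- \frac{1}{214508}\right) + 136797 \left(-220393 + \left(-24\right)^{2}\right) \frac{1}{149598} = \frac{435307}{214508} + 136797 \left(-220393 + 576\right) \frac{1}{149598} = \frac{435307}{214508} + 136797 \left(-219817\right) \frac{1}{149598} = \frac{435307}{214508} - \frac{10023435383}{49866} = - \frac{1075042685058851}{5348327964}$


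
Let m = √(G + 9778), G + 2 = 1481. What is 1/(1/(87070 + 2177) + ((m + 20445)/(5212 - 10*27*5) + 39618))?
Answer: 2353598463219619795953/93257323631592286438240664 - 15380467154379*√11257/93257323631592286438240664 ≈ 2.5238e-5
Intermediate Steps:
G = 1479 (G = -2 + 1481 = 1479)
m = √11257 (m = √(1479 + 9778) = √11257 ≈ 106.10)
1/(1/(87070 + 2177) + ((m + 20445)/(5212 - 10*27*5) + 39618)) = 1/(1/(87070 + 2177) + ((√11257 + 20445)/(5212 - 10*27*5) + 39618)) = 1/(1/89247 + ((20445 + √11257)/(5212 - 270*5) + 39618)) = 1/(1/89247 + ((20445 + √11257)/(5212 - 1350) + 39618)) = 1/(1/89247 + ((20445 + √11257)/3862 + 39618)) = 1/(1/89247 + ((20445 + √11257)*(1/3862) + 39618)) = 1/(1/89247 + ((20445/3862 + √11257/3862) + 39618)) = 1/(1/89247 + (153025161/3862 + √11257/3862)) = 1/(13657036547629/344671914 + √11257/3862)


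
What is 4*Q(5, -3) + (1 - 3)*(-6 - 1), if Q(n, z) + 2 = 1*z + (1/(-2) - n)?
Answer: -28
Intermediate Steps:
Q(n, z) = -5/2 + z - n (Q(n, z) = -2 + (1*z + (1/(-2) - n)) = -2 + (z + (1*(-½) - n)) = -2 + (z + (-½ - n)) = -2 + (-½ + z - n) = -5/2 + z - n)
4*Q(5, -3) + (1 - 3)*(-6 - 1) = 4*(-5/2 - 3 - 1*5) + (1 - 3)*(-6 - 1) = 4*(-5/2 - 3 - 5) - 2*(-7) = 4*(-21/2) + 14 = -42 + 14 = -28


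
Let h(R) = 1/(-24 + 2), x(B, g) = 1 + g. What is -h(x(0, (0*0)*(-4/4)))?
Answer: 1/22 ≈ 0.045455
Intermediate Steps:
h(R) = -1/22 (h(R) = 1/(-22) = -1/22)
-h(x(0, (0*0)*(-4/4))) = -1*(-1/22) = 1/22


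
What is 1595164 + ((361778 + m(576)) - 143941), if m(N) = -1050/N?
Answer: 174047921/96 ≈ 1.8130e+6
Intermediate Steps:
1595164 + ((361778 + m(576)) - 143941) = 1595164 + ((361778 - 1050/576) - 143941) = 1595164 + ((361778 - 1050*1/576) - 143941) = 1595164 + ((361778 - 175/96) - 143941) = 1595164 + (34730513/96 - 143941) = 1595164 + 20912177/96 = 174047921/96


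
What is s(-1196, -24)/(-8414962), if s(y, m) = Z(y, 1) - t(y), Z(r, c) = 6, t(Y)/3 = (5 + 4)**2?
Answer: 237/8414962 ≈ 2.8164e-5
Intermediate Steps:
t(Y) = 243 (t(Y) = 3*(5 + 4)**2 = 3*9**2 = 3*81 = 243)
s(y, m) = -237 (s(y, m) = 6 - 1*243 = 6 - 243 = -237)
s(-1196, -24)/(-8414962) = -237/(-8414962) = -237*(-1/8414962) = 237/8414962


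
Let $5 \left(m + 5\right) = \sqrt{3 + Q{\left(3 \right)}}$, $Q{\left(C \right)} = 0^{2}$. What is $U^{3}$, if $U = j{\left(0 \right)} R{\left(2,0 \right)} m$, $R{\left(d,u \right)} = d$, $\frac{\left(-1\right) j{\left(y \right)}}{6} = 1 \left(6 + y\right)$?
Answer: $\frac{236639232}{5} - \frac{700959744 \sqrt{3}}{125} \approx 3.7615 \cdot 10^{7}$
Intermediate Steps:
$j{\left(y \right)} = -36 - 6 y$ ($j{\left(y \right)} = - 6 \cdot 1 \left(6 + y\right) = - 6 \left(6 + y\right) = -36 - 6 y$)
$Q{\left(C \right)} = 0$
$m = -5 + \frac{\sqrt{3}}{5}$ ($m = -5 + \frac{\sqrt{3 + 0}}{5} = -5 + \frac{\sqrt{3}}{5} \approx -4.6536$)
$U = 360 - \frac{72 \sqrt{3}}{5}$ ($U = \left(-36 - 0\right) 2 \left(-5 + \frac{\sqrt{3}}{5}\right) = \left(-36 + 0\right) \left(-10 + \frac{2 \sqrt{3}}{5}\right) = - 36 \left(-10 + \frac{2 \sqrt{3}}{5}\right) = 360 - \frac{72 \sqrt{3}}{5} \approx 335.06$)
$U^{3} = \left(360 - \frac{72 \sqrt{3}}{5}\right)^{3}$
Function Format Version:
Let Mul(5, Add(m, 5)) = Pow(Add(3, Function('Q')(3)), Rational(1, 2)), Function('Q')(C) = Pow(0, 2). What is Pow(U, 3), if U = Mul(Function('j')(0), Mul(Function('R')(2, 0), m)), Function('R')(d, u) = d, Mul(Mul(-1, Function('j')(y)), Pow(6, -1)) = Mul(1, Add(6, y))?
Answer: Add(Rational(236639232, 5), Mul(Rational(-700959744, 125), Pow(3, Rational(1, 2)))) ≈ 3.7615e+7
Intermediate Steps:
Function('j')(y) = Add(-36, Mul(-6, y)) (Function('j')(y) = Mul(-6, Mul(1, Add(6, y))) = Mul(-6, Add(6, y)) = Add(-36, Mul(-6, y)))
Function('Q')(C) = 0
m = Add(-5, Mul(Rational(1, 5), Pow(3, Rational(1, 2)))) (m = Add(-5, Mul(Rational(1, 5), Pow(Add(3, 0), Rational(1, 2)))) = Add(-5, Mul(Rational(1, 5), Pow(3, Rational(1, 2)))) ≈ -4.6536)
U = Add(360, Mul(Rational(-72, 5), Pow(3, Rational(1, 2)))) (U = Mul(Add(-36, Mul(-6, 0)), Mul(2, Add(-5, Mul(Rational(1, 5), Pow(3, Rational(1, 2)))))) = Mul(Add(-36, 0), Add(-10, Mul(Rational(2, 5), Pow(3, Rational(1, 2))))) = Mul(-36, Add(-10, Mul(Rational(2, 5), Pow(3, Rational(1, 2))))) = Add(360, Mul(Rational(-72, 5), Pow(3, Rational(1, 2)))) ≈ 335.06)
Pow(U, 3) = Pow(Add(360, Mul(Rational(-72, 5), Pow(3, Rational(1, 2)))), 3)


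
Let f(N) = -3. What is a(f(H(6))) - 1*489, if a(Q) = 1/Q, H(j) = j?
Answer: -1468/3 ≈ -489.33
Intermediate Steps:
a(f(H(6))) - 1*489 = 1/(-3) - 1*489 = -⅓ - 489 = -1468/3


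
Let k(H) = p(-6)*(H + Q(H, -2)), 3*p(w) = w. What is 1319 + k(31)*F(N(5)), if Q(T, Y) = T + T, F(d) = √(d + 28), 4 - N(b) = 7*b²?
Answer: 1319 - 186*I*√143 ≈ 1319.0 - 2224.2*I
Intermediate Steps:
N(b) = 4 - 7*b²
p(w) = w/3
F(d) = √(28 + d)
Q(T, Y) = 2*T
k(H) = -6*H (k(H) = ((⅓)*(-6))*(H + 2*H) = -6*H)
1319 + k(31)*F(N(5)) = 1319 + (-6*31)*√(28 + (4 - 7*5²)) = 1319 - 186*√(28 + (4 - 7*25)) = 1319 - 186*√(28 + (4 - 175)) = 1319 - 186*√(28 - 171) = 1319 - 186*I*√143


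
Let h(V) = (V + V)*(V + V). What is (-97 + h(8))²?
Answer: 25281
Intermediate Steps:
h(V) = 4*V² (h(V) = (2*V)*(2*V) = 4*V²)
(-97 + h(8))² = (-97 + 4*8²)² = (-97 + 4*64)² = (-97 + 256)² = 159² = 25281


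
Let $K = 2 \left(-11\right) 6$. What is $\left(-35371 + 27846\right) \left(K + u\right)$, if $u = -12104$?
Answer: $92075900$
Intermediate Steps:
$K = -132$ ($K = \left(-22\right) 6 = -132$)
$\left(-35371 + 27846\right) \left(K + u\right) = \left(-35371 + 27846\right) \left(-132 - 12104\right) = \left(-7525\right) \left(-12236\right) = 92075900$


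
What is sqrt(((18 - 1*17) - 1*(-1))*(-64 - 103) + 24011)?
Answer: sqrt(23677) ≈ 153.87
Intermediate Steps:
sqrt(((18 - 1*17) - 1*(-1))*(-64 - 103) + 24011) = sqrt(((18 - 17) + 1)*(-167) + 24011) = sqrt((1 + 1)*(-167) + 24011) = sqrt(2*(-167) + 24011) = sqrt(-334 + 24011) = sqrt(23677)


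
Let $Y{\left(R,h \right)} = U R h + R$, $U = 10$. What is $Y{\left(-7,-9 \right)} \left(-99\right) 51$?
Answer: $-3145527$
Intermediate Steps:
$Y{\left(R,h \right)} = R + 10 R h$ ($Y{\left(R,h \right)} = 10 R h + R = R + 10 R h$)
$Y{\left(-7,-9 \right)} \left(-99\right) 51 = - 7 \left(1 + 10 \left(-9\right)\right) \left(-99\right) 51 = - 7 \left(1 - 90\right) \left(-99\right) 51 = \left(-7\right) \left(-89\right) \left(-99\right) 51 = 623 \left(-99\right) 51 = \left(-61677\right) 51 = -3145527$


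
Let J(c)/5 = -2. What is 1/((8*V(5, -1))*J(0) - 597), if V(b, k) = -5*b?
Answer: 1/1403 ≈ 0.00071276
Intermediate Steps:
J(c) = -10 (J(c) = 5*(-2) = -10)
1/((8*V(5, -1))*J(0) - 597) = 1/((8*(-5*5))*(-10) - 597) = 1/((8*(-25))*(-10) - 597) = 1/(-200*(-10) - 597) = 1/(2000 - 597) = 1/1403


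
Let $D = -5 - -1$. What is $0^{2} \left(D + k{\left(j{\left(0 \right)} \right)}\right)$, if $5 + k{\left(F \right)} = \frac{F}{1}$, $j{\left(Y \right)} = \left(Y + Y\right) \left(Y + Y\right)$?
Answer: $0$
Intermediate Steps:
$j{\left(Y \right)} = 4 Y^{2}$ ($j{\left(Y \right)} = 2 Y 2 Y = 4 Y^{2}$)
$D = -4$ ($D = -5 + 1 = -4$)
$k{\left(F \right)} = -5 + F$ ($k{\left(F \right)} = -5 + \frac{F}{1} = -5 + F 1 = -5 + F$)
$0^{2} \left(D + k{\left(j{\left(0 \right)} \right)}\right) = 0^{2} \left(-4 - \left(5 - 4 \cdot 0^{2}\right)\right) = 0 \left(-4 + \left(-5 + 4 \cdot 0\right)\right) = 0 \left(-4 + \left(-5 + 0\right)\right) = 0 \left(-4 - 5\right) = 0 \left(-9\right) = 0$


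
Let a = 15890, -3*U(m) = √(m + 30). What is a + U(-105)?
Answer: 15890 - 5*I*√3/3 ≈ 15890.0 - 2.8868*I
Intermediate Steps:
U(m) = -√(30 + m)/3 (U(m) = -√(m + 30)/3 = -√(30 + m)/3)
a + U(-105) = 15890 - √(30 - 105)/3 = 15890 - 5*I*√3/3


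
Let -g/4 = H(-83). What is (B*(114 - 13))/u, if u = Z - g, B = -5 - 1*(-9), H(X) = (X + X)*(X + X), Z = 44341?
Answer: 404/154565 ≈ 0.0026138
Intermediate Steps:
H(X) = 4*X² (H(X) = (2*X)*(2*X) = 4*X²)
g = -110224 (g = -16*(-83)² = -16*6889 = -4*27556 = -110224)
B = 4 (B = -5 + 9 = 4)
u = 154565 (u = 44341 - 1*(-110224) = 44341 + 110224 = 154565)
(B*(114 - 13))/u = (4*(114 - 13))/154565 = (4*101)*(1/154565) = 404*(1/154565) = 404/154565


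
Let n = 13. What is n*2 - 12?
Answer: 14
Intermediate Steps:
n*2 - 12 = 13*2 - 12 = 26 - 12 = 14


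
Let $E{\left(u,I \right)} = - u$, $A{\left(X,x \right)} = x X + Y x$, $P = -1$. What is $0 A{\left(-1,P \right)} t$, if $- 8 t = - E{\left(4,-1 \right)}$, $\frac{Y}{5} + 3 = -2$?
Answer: $0$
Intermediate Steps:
$Y = -25$ ($Y = -15 + 5 \left(-2\right) = -15 - 10 = -25$)
$A{\left(X,x \right)} = - 25 x + X x$ ($A{\left(X,x \right)} = x X - 25 x = X x - 25 x = - 25 x + X x$)
$t = - \frac{1}{2}$ ($t = - \frac{\left(-1\right) \left(\left(-1\right) 4\right)}{8} = - \frac{\left(-1\right) \left(-4\right)}{8} = \left(- \frac{1}{8}\right) 4 = - \frac{1}{2} \approx -0.5$)
$0 A{\left(-1,P \right)} t = 0 \left(- (-25 - 1)\right) \left(- \frac{1}{2}\right) = 0 \left(\left(-1\right) \left(-26\right)\right) \left(- \frac{1}{2}\right) = 0 \cdot 26 \left(- \frac{1}{2}\right) = 0 \left(- \frac{1}{2}\right) = 0$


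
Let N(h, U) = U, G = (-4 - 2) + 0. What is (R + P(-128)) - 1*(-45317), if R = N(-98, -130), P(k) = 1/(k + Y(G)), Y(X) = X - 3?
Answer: 6190618/137 ≈ 45187.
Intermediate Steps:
G = -6 (G = -6 + 0 = -6)
Y(X) = -3 + X
P(k) = 1/(-9 + k) (P(k) = 1/(k + (-3 - 6)) = 1/(k - 9) = 1/(-9 + k))
R = -130
(R + P(-128)) - 1*(-45317) = (-130 + 1/(-9 - 128)) - 1*(-45317) = (-130 + 1/(-137)) + 45317 = (-130 - 1/137) + 45317 = -17811/137 + 45317 = 6190618/137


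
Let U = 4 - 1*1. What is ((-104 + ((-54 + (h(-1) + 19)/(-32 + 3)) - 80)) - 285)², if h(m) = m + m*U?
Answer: 230493124/841 ≈ 2.7407e+5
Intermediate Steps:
U = 3 (U = 4 - 1 = 3)
h(m) = 4*m (h(m) = m + m*3 = m + 3*m = 4*m)
((-104 + ((-54 + (h(-1) + 19)/(-32 + 3)) - 80)) - 285)² = ((-104 + ((-54 + (4*(-1) + 19)/(-32 + 3)) - 80)) - 285)² = ((-104 + ((-54 + (-4 + 19)/(-29)) - 80)) - 285)² = ((-104 + ((-54 + 15*(-1/29)) - 80)) - 285)² = ((-104 + ((-54 - 15/29) - 80)) - 285)² = ((-104 + (-1581/29 - 80)) - 285)² = ((-104 - 3901/29) - 285)² = (-6917/29 - 285)² = (-15182/29)² = 230493124/841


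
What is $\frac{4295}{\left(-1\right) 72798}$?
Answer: $- \frac{4295}{72798} \approx -0.058999$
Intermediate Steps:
$\frac{4295}{\left(-1\right) 72798} = \frac{4295}{-72798} = 4295 \left(- \frac{1}{72798}\right) = - \frac{4295}{72798}$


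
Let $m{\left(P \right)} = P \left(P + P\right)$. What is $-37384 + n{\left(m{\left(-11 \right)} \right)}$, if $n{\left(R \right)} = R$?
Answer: $-37142$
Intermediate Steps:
$m{\left(P \right)} = 2 P^{2}$ ($m{\left(P \right)} = P 2 P = 2 P^{2}$)
$-37384 + n{\left(m{\left(-11 \right)} \right)} = -37384 + 2 \left(-11\right)^{2} = -37384 + 2 \cdot 121 = -37384 + 242 = -37142$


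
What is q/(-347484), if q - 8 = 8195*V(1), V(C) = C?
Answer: -8203/347484 ≈ -0.023607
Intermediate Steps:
q = 8203 (q = 8 + 8195*1 = 8 + 8195 = 8203)
q/(-347484) = 8203/(-347484) = 8203*(-1/347484) = -8203/347484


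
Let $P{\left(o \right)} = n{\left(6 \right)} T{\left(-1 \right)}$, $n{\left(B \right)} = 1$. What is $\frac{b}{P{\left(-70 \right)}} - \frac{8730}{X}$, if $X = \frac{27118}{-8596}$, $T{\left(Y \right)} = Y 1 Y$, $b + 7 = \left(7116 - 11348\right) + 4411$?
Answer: $\frac{5693384}{1937} \approx 2939.3$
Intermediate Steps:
$b = 172$ ($b = -7 + \left(\left(7116 - 11348\right) + 4411\right) = -7 + \left(-4232 + 4411\right) = -7 + 179 = 172$)
$T{\left(Y \right)} = Y^{2}$ ($T{\left(Y \right)} = Y Y = Y^{2}$)
$X = - \frac{1937}{614}$ ($X = 27118 \left(- \frac{1}{8596}\right) = - \frac{1937}{614} \approx -3.1547$)
$P{\left(o \right)} = 1$ ($P{\left(o \right)} = 1 \left(-1\right)^{2} = 1 \cdot 1 = 1$)
$\frac{b}{P{\left(-70 \right)}} - \frac{8730}{X} = \frac{172}{1} - \frac{8730}{- \frac{1937}{614}} = 172 \cdot 1 - - \frac{5360220}{1937} = 172 + \frac{5360220}{1937} = \frac{5693384}{1937}$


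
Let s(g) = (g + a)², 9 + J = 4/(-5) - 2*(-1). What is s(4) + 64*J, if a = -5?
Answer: -2491/5 ≈ -498.20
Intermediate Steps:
J = -39/5 (J = -9 + (4/(-5) - 2*(-1)) = -9 + (4*(-⅕) + 2) = -9 + (-⅘ + 2) = -9 + 6/5 = -39/5 ≈ -7.8000)
s(g) = (-5 + g)² (s(g) = (g - 5)² = (-5 + g)²)
s(4) + 64*J = (-5 + 4)² + 64*(-39/5) = (-1)² - 2496/5 = 1 - 2496/5 = -2491/5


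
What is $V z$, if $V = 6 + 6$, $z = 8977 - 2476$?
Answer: $78012$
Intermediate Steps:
$z = 6501$ ($z = 8977 - 2476 = 6501$)
$V = 12$
$V z = 12 \cdot 6501 = 78012$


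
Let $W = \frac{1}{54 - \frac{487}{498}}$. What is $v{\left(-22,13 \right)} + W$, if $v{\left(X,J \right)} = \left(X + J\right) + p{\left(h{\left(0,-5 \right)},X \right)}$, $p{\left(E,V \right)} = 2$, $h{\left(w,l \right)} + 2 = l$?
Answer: $- \frac{184337}{26405} \approx -6.9811$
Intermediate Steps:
$h{\left(w,l \right)} = -2 + l$
$v{\left(X,J \right)} = 2 + J + X$ ($v{\left(X,J \right)} = \left(X + J\right) + 2 = \left(J + X\right) + 2 = 2 + J + X$)
$W = \frac{498}{26405}$ ($W = \frac{1}{54 - \frac{487}{498}} = \frac{1}{\frac{26405}{498}} = \frac{498}{26405} \approx 0.01886$)
$v{\left(-22,13 \right)} + W = \left(2 + 13 - 22\right) + \frac{498}{26405} = -7 + \frac{498}{26405} = - \frac{184337}{26405}$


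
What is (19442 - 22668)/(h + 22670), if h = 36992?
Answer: -1613/29831 ≈ -0.054071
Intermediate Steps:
(19442 - 22668)/(h + 22670) = (19442 - 22668)/(36992 + 22670) = -3226/59662 = -3226*1/59662 = -1613/29831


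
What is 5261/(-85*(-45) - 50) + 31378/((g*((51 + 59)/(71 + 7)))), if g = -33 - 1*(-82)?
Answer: 926760889/2034725 ≈ 455.47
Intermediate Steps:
g = 49 (g = -33 + 82 = 49)
5261/(-85*(-45) - 50) + 31378/((g*((51 + 59)/(71 + 7)))) = 5261/(-85*(-45) - 50) + 31378/((49*((51 + 59)/(71 + 7)))) = 5261/(3825 - 50) + 31378/((49*(110/78))) = 5261/3775 + 31378/((49*(110*(1/78)))) = 5261*(1/3775) + 31378/((49*(55/39))) = 5261/3775 + 31378/(2695/39) = 5261/3775 + 31378*(39/2695) = 5261/3775 + 1223742/2695 = 926760889/2034725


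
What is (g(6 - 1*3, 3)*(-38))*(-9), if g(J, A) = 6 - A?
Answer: 1026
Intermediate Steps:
(g(6 - 1*3, 3)*(-38))*(-9) = ((6 - 1*3)*(-38))*(-9) = ((6 - 3)*(-38))*(-9) = (3*(-38))*(-9) = -114*(-9) = 1026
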